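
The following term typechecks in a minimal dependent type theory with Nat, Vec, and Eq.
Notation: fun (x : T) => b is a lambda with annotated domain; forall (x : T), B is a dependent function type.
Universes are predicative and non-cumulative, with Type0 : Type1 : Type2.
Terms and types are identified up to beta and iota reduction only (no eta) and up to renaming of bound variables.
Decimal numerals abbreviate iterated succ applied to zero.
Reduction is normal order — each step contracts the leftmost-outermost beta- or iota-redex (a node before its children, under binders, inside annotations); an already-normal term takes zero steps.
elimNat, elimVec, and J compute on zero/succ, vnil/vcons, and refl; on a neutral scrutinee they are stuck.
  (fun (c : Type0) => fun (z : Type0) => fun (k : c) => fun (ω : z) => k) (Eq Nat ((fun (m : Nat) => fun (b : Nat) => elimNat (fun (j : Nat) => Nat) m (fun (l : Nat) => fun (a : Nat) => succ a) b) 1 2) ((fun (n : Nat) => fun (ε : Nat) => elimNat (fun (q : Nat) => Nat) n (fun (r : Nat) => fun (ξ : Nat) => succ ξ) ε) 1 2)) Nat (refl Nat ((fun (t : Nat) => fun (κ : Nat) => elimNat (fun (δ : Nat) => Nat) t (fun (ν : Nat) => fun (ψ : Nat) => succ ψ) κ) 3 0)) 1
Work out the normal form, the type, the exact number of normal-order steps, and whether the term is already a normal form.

resulting normal form:
  refl Nat 3
the term's type:
  Eq Nat 3 3
reduction steps (normal order): 7
already normal: no
first contracted redex: a beta-redex


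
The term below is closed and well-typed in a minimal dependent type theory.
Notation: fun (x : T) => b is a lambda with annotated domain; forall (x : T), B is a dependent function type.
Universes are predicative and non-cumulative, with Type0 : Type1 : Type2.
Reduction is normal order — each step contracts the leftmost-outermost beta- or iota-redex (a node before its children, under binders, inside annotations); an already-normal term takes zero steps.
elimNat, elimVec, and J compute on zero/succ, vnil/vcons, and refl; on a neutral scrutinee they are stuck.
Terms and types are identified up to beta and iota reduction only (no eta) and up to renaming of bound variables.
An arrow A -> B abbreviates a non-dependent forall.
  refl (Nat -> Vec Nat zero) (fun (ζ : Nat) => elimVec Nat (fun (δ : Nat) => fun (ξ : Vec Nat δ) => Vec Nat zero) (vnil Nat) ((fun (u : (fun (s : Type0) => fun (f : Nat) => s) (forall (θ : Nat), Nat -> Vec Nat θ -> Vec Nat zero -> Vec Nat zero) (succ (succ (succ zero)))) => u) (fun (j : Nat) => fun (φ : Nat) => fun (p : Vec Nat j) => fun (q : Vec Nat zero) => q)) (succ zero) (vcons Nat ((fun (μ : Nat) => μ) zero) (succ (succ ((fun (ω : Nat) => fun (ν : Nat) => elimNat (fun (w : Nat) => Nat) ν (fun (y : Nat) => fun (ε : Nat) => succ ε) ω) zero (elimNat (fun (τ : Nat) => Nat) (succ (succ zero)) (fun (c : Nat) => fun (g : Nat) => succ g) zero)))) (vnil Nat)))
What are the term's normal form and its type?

resulting normal form:
  refl (Nat -> Vec Nat zero) (fun (ζ : Nat) => vnil Nat)
inferred type:
  Eq (Nat -> Vec Nat zero) (fun (ζ : Nat) => vnil Nat) (fun (δ : Nat) => vnil Nat)


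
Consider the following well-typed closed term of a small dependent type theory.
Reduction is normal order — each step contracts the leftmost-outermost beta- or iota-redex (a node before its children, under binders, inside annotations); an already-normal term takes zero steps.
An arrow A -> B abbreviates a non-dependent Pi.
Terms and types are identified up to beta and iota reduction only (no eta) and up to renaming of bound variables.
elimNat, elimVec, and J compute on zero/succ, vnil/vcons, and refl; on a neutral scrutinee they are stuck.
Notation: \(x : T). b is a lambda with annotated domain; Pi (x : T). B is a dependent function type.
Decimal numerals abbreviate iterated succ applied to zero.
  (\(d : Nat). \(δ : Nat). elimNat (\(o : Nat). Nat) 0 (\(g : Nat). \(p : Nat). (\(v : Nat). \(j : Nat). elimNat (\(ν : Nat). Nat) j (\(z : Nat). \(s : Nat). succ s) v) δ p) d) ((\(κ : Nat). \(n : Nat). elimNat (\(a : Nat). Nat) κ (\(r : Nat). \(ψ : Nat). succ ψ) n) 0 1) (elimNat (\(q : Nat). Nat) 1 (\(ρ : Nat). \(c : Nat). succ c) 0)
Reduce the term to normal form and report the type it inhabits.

reduced normal form:
  1
the term's type:
  Nat


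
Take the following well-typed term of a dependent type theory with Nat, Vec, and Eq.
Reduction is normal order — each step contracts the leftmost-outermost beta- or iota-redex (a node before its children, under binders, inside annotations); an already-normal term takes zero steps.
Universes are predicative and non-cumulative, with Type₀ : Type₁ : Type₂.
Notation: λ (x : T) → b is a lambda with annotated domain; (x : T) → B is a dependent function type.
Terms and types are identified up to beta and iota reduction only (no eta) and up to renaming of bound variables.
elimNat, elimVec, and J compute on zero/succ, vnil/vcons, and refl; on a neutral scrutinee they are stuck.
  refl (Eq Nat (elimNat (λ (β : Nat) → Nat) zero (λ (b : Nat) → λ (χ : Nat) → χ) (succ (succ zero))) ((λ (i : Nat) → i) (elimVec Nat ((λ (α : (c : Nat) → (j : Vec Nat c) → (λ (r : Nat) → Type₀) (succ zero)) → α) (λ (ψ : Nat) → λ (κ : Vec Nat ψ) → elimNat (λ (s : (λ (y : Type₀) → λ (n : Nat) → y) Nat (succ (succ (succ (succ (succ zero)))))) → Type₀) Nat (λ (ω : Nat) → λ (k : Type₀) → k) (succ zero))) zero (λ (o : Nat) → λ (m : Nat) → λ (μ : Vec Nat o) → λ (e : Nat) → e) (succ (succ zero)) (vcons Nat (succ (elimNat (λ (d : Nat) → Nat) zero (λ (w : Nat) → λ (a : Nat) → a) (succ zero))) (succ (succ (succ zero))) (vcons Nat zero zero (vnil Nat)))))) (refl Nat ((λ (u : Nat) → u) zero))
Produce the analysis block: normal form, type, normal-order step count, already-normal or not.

normal form:
  refl (Eq Nat zero zero) (refl Nat zero)
type:
  Eq (Eq Nat zero zero) (refl Nat zero) (refl Nat zero)
reduction steps (normal order): 20
started in normal form: no
first contracted redex: an elimNat iota-redex


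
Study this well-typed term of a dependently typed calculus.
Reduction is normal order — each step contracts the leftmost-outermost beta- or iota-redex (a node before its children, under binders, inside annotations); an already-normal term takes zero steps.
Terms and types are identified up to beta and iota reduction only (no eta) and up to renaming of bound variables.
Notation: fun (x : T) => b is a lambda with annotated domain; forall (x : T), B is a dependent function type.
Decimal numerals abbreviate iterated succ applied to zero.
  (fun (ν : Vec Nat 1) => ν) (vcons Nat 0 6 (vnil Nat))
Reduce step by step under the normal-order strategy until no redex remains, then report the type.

reduction (normal order):
  (fun (ν : Vec Nat 1) => ν) (vcons Nat 0 6 (vnil Nat))
  ~> vcons Nat 0 6 (vnil Nat)
type:
  Vec Nat 1


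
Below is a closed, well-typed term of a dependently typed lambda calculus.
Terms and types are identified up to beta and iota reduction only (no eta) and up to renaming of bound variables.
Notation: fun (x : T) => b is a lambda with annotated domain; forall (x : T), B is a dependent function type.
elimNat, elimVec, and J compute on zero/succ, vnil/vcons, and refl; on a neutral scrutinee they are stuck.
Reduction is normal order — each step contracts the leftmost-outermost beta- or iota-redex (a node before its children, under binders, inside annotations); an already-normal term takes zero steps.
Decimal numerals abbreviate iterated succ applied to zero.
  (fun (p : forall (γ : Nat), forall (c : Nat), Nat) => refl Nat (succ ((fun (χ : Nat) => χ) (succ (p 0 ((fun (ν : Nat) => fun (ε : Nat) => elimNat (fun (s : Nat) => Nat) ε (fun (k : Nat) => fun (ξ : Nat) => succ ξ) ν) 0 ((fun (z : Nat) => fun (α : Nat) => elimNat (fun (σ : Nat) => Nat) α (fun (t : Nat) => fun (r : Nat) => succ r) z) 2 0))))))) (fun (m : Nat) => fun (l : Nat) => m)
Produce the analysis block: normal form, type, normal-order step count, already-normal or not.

reduced normal form:
  refl Nat 2
the term's type:
  Eq Nat 2 2
steps to reach normal form (normal order): 4
started in normal form: no
first contracted redex: a beta-redex


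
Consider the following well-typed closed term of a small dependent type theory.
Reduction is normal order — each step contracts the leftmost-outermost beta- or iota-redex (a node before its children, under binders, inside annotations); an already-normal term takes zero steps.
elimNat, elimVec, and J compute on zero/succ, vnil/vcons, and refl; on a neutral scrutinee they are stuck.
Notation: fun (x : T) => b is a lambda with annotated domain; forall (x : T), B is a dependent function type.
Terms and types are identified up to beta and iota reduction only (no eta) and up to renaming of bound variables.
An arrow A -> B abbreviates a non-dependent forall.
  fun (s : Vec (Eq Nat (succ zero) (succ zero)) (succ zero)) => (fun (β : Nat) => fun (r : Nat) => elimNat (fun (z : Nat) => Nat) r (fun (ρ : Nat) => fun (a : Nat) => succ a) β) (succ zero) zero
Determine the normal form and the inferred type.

normal form:
  fun (s : Vec (Eq Nat (succ zero) (succ zero)) (succ zero)) => succ zero
inferred type:
  Vec (Eq Nat (succ zero) (succ zero)) (succ zero) -> Nat
observation: 6 normal-order steps normalize the term, beginning with a beta-redex.


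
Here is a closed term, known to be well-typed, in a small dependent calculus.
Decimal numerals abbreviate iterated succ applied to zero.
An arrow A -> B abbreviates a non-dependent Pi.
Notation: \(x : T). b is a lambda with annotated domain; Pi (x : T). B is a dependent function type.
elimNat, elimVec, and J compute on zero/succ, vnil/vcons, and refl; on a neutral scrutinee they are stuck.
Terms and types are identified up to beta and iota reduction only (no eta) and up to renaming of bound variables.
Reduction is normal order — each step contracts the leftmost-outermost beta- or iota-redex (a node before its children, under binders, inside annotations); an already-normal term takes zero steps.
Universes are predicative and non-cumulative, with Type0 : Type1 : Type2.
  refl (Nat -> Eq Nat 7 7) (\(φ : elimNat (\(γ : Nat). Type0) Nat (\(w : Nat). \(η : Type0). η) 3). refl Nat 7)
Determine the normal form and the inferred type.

normal form:
  refl (Nat -> Eq Nat 7 7) (\(φ : Nat). refl Nat 7)
type:
  Eq (Nat -> Eq Nat 7 7) (\(φ : Nat). refl Nat 7) (\(γ : Nat). refl Nat 7)
observation: 10 normal-order steps separate the term from its normal form.


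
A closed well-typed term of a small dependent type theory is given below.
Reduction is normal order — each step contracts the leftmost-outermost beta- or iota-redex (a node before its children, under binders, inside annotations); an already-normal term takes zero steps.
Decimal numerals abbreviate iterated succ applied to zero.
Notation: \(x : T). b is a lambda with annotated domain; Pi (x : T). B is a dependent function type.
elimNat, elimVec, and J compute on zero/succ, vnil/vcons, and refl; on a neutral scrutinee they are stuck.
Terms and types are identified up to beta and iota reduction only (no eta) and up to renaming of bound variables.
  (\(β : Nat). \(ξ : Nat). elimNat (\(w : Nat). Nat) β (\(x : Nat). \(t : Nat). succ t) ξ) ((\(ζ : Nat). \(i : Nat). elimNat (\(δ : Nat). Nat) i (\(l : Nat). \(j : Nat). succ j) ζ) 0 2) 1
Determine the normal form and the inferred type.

resulting normal form:
  3
the term's type:
  Nat
observation: 9 normal-order steps normalize the term, beginning with a beta-redex.


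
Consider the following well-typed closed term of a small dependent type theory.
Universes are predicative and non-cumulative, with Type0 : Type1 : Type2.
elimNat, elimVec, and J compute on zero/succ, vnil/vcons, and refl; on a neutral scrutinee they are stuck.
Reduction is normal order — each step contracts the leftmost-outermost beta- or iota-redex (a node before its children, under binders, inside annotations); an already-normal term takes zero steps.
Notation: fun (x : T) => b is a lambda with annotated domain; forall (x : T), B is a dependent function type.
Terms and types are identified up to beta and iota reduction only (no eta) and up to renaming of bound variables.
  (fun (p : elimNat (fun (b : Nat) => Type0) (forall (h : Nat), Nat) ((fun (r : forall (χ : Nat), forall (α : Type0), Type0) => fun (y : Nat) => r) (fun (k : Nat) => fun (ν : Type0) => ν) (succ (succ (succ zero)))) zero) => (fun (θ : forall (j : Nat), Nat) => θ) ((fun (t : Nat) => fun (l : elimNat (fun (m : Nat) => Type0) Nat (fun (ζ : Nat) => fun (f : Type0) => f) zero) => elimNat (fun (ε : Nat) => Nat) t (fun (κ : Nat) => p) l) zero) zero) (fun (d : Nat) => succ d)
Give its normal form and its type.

normal form:
  zero
the term's type:
  Nat


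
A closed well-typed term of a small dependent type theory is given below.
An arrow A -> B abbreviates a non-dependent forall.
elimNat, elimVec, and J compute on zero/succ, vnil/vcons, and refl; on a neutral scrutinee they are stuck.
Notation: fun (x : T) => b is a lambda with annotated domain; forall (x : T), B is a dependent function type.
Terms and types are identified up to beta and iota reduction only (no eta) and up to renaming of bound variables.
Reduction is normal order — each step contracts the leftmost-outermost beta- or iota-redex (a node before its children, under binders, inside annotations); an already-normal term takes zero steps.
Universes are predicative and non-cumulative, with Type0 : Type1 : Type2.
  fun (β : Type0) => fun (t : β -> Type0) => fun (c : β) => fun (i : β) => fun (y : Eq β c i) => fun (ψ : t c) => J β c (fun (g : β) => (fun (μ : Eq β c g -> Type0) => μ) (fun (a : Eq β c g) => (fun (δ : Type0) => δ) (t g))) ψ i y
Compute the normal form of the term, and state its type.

reduced normal form:
  fun (β : Type0) => fun (t : β -> Type0) => fun (c : β) => fun (i : β) => fun (y : Eq β c i) => fun (ψ : t c) => J β c (fun (g : β) => fun (μ : Eq β c g) => t g) ψ i y
type:
  forall (β : Type0), forall (t : β -> Type0), forall (c : β), forall (i : β), Eq β c i -> t c -> t i


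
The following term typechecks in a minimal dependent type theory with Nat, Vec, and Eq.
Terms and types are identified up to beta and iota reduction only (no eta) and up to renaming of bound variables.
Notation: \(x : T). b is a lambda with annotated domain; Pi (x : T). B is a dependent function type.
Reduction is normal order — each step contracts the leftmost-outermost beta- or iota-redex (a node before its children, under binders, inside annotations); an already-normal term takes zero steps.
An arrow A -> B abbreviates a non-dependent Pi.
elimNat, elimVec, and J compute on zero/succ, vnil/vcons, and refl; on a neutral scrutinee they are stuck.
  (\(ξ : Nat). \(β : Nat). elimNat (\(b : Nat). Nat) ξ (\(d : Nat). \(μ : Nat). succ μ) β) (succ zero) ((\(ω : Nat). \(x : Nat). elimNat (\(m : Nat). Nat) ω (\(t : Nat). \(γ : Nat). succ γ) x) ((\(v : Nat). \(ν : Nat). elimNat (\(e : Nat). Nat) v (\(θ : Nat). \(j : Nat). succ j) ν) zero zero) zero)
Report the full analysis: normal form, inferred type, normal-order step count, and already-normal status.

normal form:
  succ zero
the term's type:
  Nat
steps to reach normal form (normal order): 9
term was already normal: no
first contracted redex: a beta-redex


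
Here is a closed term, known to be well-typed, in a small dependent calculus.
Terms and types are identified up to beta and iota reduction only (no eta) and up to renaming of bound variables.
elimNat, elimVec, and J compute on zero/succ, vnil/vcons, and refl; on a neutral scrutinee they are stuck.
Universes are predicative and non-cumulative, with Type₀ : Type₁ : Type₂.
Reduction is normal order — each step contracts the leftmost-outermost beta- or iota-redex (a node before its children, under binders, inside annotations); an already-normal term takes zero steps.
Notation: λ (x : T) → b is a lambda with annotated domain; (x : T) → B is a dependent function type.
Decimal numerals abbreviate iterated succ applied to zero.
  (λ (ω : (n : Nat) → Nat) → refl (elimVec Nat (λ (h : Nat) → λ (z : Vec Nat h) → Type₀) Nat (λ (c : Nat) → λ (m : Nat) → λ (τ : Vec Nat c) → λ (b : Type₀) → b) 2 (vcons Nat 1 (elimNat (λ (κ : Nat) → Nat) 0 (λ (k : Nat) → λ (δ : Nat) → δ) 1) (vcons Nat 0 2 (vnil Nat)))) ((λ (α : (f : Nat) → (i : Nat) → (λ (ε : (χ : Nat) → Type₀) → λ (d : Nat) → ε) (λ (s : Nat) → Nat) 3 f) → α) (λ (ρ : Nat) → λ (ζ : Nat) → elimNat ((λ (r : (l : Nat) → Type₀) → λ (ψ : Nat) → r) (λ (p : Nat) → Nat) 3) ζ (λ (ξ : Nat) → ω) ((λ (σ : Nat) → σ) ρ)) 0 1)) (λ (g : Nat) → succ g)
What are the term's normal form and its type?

resulting normal form:
  refl Nat 1
the term's type:
  Eq Nat 1 1


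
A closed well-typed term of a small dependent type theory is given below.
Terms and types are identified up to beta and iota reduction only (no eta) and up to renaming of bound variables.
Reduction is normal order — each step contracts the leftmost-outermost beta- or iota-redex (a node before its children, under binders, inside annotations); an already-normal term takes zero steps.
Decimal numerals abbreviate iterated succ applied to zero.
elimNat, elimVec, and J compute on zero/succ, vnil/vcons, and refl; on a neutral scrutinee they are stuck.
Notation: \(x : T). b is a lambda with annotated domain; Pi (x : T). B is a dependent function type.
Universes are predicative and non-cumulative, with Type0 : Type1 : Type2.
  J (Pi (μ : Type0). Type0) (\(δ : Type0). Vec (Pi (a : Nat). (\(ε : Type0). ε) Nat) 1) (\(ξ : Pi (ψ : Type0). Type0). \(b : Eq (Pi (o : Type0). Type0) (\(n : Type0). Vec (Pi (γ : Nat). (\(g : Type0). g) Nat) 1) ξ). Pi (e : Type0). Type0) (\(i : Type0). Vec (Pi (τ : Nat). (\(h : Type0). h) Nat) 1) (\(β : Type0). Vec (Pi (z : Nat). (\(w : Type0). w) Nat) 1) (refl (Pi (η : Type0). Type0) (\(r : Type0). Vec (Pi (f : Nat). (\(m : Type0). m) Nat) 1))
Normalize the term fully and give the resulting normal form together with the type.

reduced normal form:
  \(μ : Type0). Vec (Pi (δ : Nat). Nat) 1
inferred type:
  Pi (μ : Type0). Type0
observation: 2 normal-order steps separate the term from its normal form.


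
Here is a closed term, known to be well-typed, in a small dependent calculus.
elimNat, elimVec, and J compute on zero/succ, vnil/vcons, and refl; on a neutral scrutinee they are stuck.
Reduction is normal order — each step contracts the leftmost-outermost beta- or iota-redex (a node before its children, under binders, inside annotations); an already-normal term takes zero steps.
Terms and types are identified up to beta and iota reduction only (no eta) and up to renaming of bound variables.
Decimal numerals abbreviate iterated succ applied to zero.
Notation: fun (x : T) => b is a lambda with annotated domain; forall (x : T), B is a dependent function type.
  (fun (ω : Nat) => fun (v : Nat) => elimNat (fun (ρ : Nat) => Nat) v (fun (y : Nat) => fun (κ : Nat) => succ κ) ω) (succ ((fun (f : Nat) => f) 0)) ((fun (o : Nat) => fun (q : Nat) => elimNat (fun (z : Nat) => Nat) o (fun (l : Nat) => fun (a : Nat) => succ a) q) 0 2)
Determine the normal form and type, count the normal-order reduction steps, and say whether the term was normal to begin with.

normal form:
  3
inferred type:
  Nat
reduction steps (normal order): 16
term was already normal: no
first redex: a beta-redex


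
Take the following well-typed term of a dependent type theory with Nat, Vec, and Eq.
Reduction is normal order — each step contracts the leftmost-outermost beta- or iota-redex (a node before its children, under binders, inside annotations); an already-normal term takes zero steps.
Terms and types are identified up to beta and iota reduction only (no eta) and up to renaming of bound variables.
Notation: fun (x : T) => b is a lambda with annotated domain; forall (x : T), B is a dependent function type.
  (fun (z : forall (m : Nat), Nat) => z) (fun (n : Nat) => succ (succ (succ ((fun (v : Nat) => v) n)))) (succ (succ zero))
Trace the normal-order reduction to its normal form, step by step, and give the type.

reduction (normal order):
  (fun (z : forall (m : Nat), Nat) => z) (fun (n : Nat) => succ (succ (succ ((fun (v : Nat) => v) n)))) (succ (succ zero))
  ~> (fun (z : Nat) => succ (succ (succ ((fun (m : Nat) => m) z)))) (succ (succ zero))
  ~> succ (succ (succ ((fun (z : Nat) => z) (succ (succ zero)))))
  ~> succ (succ (succ (succ (succ zero))))
inferred type:
  Nat


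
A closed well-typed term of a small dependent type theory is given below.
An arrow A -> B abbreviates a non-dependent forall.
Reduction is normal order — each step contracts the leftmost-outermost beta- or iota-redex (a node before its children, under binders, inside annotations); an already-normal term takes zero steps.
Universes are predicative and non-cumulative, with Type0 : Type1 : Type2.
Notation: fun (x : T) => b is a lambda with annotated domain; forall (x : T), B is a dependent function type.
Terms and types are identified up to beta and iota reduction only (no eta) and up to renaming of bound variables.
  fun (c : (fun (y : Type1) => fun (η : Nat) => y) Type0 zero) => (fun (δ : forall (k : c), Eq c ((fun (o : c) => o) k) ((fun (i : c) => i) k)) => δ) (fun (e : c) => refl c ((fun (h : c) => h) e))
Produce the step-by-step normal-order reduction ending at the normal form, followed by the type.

normal-order reduction sequence:
  fun (c : (fun (y : Type1) => fun (η : Nat) => y) Type0 zero) => (fun (δ : forall (k : c), Eq c ((fun (o : c) => o) k) ((fun (i : c) => i) k)) => δ) (fun (e : c) => refl c ((fun (h : c) => h) e))
  ~> fun (c : (fun (y : Nat) => Type0) zero) => (fun (η : forall (δ : c), Eq c ((fun (k : c) => k) δ) ((fun (o : c) => o) δ)) => η) (fun (i : c) => refl c ((fun (e : c) => e) i))
  ~> fun (c : Type0) => (fun (y : forall (η : c), Eq c ((fun (δ : c) => δ) η) ((fun (k : c) => k) η)) => y) (fun (o : c) => refl c ((fun (i : c) => i) o))
  ~> fun (c : Type0) => fun (y : c) => refl c ((fun (η : c) => η) y)
  ~> fun (c : Type0) => fun (y : c) => refl c y
the term's type:
  forall (c : Type0), forall (y : c), Eq c y y


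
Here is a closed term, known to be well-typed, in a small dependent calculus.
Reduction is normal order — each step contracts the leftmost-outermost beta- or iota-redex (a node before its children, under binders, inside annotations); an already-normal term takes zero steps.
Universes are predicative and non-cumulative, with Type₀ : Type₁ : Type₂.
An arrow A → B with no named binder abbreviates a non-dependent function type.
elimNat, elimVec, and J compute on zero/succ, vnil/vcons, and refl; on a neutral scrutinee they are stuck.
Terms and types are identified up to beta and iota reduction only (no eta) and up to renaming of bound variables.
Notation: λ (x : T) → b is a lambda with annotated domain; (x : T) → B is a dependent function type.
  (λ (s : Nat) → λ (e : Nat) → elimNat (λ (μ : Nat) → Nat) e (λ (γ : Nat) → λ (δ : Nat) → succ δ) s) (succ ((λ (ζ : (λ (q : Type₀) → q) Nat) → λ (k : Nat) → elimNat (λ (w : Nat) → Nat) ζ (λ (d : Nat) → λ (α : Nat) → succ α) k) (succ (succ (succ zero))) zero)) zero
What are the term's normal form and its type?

resulting normal form:
  succ (succ (succ (succ zero)))
inferred type:
  Nat
observation: the first redex contracted is a beta-redex; the normal form is reached in 18 normal-order steps.


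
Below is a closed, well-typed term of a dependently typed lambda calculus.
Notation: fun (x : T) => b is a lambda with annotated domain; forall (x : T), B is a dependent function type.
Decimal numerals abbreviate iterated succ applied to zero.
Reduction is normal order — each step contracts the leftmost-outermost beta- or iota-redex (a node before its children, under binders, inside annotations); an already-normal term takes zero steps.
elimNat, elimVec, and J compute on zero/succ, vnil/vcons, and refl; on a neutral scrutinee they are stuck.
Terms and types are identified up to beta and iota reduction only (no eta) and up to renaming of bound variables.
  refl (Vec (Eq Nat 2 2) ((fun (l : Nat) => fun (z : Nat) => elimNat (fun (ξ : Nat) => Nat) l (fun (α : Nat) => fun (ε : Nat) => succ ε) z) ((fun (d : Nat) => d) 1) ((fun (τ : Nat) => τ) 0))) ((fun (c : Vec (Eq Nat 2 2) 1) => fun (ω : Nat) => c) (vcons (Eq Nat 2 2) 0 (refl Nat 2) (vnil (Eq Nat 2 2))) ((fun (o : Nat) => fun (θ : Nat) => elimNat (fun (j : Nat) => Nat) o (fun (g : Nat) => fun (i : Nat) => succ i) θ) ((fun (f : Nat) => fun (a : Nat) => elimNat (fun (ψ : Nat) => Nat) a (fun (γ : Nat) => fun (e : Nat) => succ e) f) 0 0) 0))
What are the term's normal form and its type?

resulting normal form:
  refl (Vec (Eq Nat 2 2) 1) (vcons (Eq Nat 2 2) 0 (refl Nat 2) (vnil (Eq Nat 2 2)))
inferred type:
  Eq (Vec (Eq Nat 2 2) 1) (vcons (Eq Nat 2 2) 0 (refl Nat 2) (vnil (Eq Nat 2 2))) (vcons (Eq Nat 2 2) 0 (refl Nat 2) (vnil (Eq Nat 2 2)))


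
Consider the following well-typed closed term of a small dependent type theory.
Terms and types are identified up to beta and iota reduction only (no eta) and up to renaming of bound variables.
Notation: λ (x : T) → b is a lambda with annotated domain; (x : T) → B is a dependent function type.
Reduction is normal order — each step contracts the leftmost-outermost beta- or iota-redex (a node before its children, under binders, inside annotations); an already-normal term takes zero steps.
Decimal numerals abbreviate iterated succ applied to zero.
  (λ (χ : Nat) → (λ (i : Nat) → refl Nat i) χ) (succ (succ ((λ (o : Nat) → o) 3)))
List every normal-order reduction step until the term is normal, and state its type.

reduction (normal order):
  (λ (χ : Nat) → (λ (i : Nat) → refl Nat i) χ) (succ (succ ((λ (o : Nat) → o) 3)))
  ~> (λ (χ : Nat) → refl Nat χ) (succ (succ ((λ (i : Nat) → i) 3)))
  ~> refl Nat (succ (succ ((λ (χ : Nat) → χ) 3)))
  ~> refl Nat 5
the term's type:
  Eq Nat 5 5


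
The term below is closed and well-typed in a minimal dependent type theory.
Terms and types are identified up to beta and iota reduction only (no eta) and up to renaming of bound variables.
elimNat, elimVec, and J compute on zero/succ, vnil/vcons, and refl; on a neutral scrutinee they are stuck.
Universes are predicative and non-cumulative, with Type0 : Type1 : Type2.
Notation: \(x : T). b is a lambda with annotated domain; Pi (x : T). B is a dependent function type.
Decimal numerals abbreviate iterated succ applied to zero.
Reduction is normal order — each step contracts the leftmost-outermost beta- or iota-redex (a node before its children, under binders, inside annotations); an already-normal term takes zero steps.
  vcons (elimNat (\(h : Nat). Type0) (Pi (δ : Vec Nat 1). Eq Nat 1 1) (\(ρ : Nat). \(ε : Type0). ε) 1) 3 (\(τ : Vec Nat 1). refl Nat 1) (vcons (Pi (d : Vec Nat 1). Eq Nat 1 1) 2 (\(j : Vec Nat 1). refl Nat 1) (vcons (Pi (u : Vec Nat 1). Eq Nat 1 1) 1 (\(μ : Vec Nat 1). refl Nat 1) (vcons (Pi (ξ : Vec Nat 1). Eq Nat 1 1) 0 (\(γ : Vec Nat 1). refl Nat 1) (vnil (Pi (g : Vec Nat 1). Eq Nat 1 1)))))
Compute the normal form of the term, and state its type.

normal form:
  vcons (Pi (h : Vec Nat 1). Eq Nat 1 1) 3 (\(δ : Vec Nat 1). refl Nat 1) (vcons (Pi (ρ : Vec Nat 1). Eq Nat 1 1) 2 (\(ε : Vec Nat 1). refl Nat 1) (vcons (Pi (τ : Vec Nat 1). Eq Nat 1 1) 1 (\(d : Vec Nat 1). refl Nat 1) (vcons (Pi (j : Vec Nat 1). Eq Nat 1 1) 0 (\(u : Vec Nat 1). refl Nat 1) (vnil (Pi (μ : Vec Nat 1). Eq Nat 1 1)))))
inferred type:
  Vec (Pi (h : Vec Nat 1). Eq Nat 1 1) 4
observation: the first redex contracted is an elimNat iota-redex; the normal form is reached in 4 normal-order steps.


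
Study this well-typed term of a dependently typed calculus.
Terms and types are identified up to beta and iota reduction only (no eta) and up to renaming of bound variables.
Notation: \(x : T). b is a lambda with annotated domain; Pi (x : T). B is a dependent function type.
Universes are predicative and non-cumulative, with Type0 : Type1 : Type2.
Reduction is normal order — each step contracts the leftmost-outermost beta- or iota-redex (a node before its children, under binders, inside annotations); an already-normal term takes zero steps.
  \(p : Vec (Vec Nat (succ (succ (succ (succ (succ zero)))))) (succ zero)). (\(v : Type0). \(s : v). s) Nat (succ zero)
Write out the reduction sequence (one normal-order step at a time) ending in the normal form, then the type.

normal-order reduction:
  \(p : Vec (Vec Nat (succ (succ (succ (succ (succ zero)))))) (succ zero)). (\(v : Type0). \(s : v). s) Nat (succ zero)
  ~> \(p : Vec (Vec Nat (succ (succ (succ (succ (succ zero)))))) (succ zero)). (\(v : Nat). v) (succ zero)
  ~> \(p : Vec (Vec Nat (succ (succ (succ (succ (succ zero)))))) (succ zero)). succ zero
type:
  Pi (p : Vec (Vec Nat (succ (succ (succ (succ (succ zero)))))) (succ zero)). Nat


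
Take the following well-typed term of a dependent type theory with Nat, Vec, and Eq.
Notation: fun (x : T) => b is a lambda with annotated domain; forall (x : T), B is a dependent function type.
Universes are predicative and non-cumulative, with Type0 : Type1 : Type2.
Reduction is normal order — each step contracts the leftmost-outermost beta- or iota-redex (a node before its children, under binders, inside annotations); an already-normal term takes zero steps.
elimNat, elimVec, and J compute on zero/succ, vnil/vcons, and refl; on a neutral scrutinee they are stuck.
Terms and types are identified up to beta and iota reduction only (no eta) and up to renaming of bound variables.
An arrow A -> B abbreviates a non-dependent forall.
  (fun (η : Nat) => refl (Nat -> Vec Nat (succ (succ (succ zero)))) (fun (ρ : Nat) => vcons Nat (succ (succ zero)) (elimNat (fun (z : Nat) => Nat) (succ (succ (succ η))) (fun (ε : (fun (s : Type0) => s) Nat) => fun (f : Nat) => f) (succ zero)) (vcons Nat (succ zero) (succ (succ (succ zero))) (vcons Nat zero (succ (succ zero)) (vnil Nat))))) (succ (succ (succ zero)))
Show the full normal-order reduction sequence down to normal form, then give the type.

normal-order reduction:
  (fun (η : Nat) => refl (Nat -> Vec Nat (succ (succ (succ zero)))) (fun (ρ : Nat) => vcons Nat (succ (succ zero)) (elimNat (fun (z : Nat) => Nat) (succ (succ (succ η))) (fun (ε : (fun (s : Type0) => s) Nat) => fun (f : Nat) => f) (succ zero)) (vcons Nat (succ zero) (succ (succ (succ zero))) (vcons Nat zero (succ (succ zero)) (vnil Nat))))) (succ (succ (succ zero)))
  ~> refl (Nat -> Vec Nat (succ (succ (succ zero)))) (fun (η : Nat) => vcons Nat (succ (succ zero)) (elimNat (fun (ρ : Nat) => Nat) (succ (succ (succ (succ (succ (succ zero)))))) (fun (z : (fun (ε : Type0) => ε) Nat) => fun (s : Nat) => s) (succ zero)) (vcons Nat (succ zero) (succ (succ (succ zero))) (vcons Nat zero (succ (succ zero)) (vnil Nat))))
  ~> refl (Nat -> Vec Nat (succ (succ (succ zero)))) (fun (η : Nat) => vcons Nat (succ (succ zero)) ((fun (ρ : (fun (z : Type0) => z) Nat) => fun (ε : Nat) => ε) zero (elimNat (fun (s : Nat) => Nat) (succ (succ (succ (succ (succ (succ zero)))))) (fun (f : (fun (m : Type0) => m) Nat) => fun (x : Nat) => x) zero)) (vcons Nat (succ zero) (succ (succ (succ zero))) (vcons Nat zero (succ (succ zero)) (vnil Nat))))
  ~> refl (Nat -> Vec Nat (succ (succ (succ zero)))) (fun (η : Nat) => vcons Nat (succ (succ zero)) ((fun (ρ : Nat) => ρ) (elimNat (fun (z : Nat) => Nat) (succ (succ (succ (succ (succ (succ zero)))))) (fun (ε : (fun (s : Type0) => s) Nat) => fun (f : Nat) => f) zero)) (vcons Nat (succ zero) (succ (succ (succ zero))) (vcons Nat zero (succ (succ zero)) (vnil Nat))))
  ~> refl (Nat -> Vec Nat (succ (succ (succ zero)))) (fun (η : Nat) => vcons Nat (succ (succ zero)) (elimNat (fun (ρ : Nat) => Nat) (succ (succ (succ (succ (succ (succ zero)))))) (fun (z : (fun (ε : Type0) => ε) Nat) => fun (s : Nat) => s) zero) (vcons Nat (succ zero) (succ (succ (succ zero))) (vcons Nat zero (succ (succ zero)) (vnil Nat))))
  ~> refl (Nat -> Vec Nat (succ (succ (succ zero)))) (fun (η : Nat) => vcons Nat (succ (succ zero)) (succ (succ (succ (succ (succ (succ zero)))))) (vcons Nat (succ zero) (succ (succ (succ zero))) (vcons Nat zero (succ (succ zero)) (vnil Nat))))
the term's type:
  Eq (Nat -> Vec Nat (succ (succ (succ zero)))) (fun (η : Nat) => vcons Nat (succ (succ zero)) (succ (succ (succ (succ (succ (succ zero)))))) (vcons Nat (succ zero) (succ (succ (succ zero))) (vcons Nat zero (succ (succ zero)) (vnil Nat)))) (fun (ρ : Nat) => vcons Nat (succ (succ zero)) (succ (succ (succ (succ (succ (succ zero)))))) (vcons Nat (succ zero) (succ (succ (succ zero))) (vcons Nat zero (succ (succ zero)) (vnil Nat))))


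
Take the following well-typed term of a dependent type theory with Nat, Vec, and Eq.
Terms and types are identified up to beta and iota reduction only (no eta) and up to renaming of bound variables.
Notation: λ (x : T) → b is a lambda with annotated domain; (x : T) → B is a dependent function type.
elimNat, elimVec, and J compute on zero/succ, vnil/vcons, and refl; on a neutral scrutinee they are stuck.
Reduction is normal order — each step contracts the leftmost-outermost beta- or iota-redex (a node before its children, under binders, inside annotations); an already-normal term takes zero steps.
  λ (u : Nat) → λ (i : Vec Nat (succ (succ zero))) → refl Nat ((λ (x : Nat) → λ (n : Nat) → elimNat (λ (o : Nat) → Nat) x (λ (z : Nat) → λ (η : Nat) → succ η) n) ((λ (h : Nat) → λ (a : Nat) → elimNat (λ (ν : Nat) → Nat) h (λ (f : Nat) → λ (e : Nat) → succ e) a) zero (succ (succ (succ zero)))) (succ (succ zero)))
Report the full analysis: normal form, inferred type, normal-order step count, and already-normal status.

reduced normal form:
  λ (u : Nat) → λ (i : Vec Nat (succ (succ zero))) → refl Nat (succ (succ (succ (succ (succ zero)))))
type:
  (u : Nat) → (i : Vec Nat (succ (succ zero))) → Eq Nat (succ (succ (succ (succ (succ zero))))) (succ (succ (succ (succ (succ zero)))))
steps to reach normal form (normal order): 21
already normal: no
first redex: a beta-redex


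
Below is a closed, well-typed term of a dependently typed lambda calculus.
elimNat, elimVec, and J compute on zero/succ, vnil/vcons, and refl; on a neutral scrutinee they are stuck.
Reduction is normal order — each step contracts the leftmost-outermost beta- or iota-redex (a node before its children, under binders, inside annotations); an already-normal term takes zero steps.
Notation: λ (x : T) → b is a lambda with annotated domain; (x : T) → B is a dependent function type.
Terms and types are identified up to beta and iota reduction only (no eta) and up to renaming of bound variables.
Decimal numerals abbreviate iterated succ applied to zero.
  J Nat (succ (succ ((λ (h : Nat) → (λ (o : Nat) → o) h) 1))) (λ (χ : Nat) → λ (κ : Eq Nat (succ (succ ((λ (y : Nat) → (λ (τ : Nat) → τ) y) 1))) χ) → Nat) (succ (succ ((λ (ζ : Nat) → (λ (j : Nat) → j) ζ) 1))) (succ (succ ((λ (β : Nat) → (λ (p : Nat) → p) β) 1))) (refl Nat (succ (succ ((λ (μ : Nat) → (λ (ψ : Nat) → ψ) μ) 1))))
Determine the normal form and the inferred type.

resulting normal form:
  3
inferred type:
  Nat


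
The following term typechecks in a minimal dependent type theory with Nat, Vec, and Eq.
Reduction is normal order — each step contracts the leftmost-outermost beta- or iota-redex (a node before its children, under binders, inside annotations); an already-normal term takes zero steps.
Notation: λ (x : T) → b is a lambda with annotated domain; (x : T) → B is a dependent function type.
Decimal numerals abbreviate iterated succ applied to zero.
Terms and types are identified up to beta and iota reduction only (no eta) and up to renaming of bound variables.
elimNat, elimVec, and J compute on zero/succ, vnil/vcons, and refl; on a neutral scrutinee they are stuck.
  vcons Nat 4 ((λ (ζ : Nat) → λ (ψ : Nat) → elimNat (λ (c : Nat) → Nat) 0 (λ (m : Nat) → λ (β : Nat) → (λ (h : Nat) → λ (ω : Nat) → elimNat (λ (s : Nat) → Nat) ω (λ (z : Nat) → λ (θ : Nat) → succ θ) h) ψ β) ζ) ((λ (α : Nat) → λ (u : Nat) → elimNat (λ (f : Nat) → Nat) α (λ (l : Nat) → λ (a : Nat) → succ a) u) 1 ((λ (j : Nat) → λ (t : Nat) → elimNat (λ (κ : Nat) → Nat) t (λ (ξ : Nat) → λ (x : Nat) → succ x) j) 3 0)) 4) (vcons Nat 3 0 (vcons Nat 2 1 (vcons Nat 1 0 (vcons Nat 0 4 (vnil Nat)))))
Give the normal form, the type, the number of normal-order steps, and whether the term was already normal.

resulting normal form:
  vcons Nat 4 16 (vcons Nat 3 0 (vcons Nat 2 1 (vcons Nat 1 0 (vcons Nat 0 4 (vnil Nat)))))
the term's type:
  Vec Nat 5
steps to reach normal form (normal order): 54
term was already normal: no
first redex: a beta-redex


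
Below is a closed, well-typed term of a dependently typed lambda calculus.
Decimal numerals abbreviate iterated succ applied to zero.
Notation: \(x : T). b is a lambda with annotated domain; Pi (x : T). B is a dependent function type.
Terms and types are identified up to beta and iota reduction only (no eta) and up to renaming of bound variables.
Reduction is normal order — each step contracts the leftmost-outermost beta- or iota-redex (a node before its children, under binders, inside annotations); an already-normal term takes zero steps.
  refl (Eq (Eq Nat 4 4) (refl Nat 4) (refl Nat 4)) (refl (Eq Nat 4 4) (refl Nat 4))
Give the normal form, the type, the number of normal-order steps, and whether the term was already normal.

normal form:
  refl (Eq (Eq Nat 4 4) (refl Nat 4) (refl Nat 4)) (refl (Eq Nat 4 4) (refl Nat 4))
the term's type:
  Eq (Eq (Eq Nat 4 4) (refl Nat 4) (refl Nat 4)) (refl (Eq Nat 4 4) (refl Nat 4)) (refl (Eq Nat 4 4) (refl Nat 4))
steps to reach normal form (normal order): 0
term was already normal: yes


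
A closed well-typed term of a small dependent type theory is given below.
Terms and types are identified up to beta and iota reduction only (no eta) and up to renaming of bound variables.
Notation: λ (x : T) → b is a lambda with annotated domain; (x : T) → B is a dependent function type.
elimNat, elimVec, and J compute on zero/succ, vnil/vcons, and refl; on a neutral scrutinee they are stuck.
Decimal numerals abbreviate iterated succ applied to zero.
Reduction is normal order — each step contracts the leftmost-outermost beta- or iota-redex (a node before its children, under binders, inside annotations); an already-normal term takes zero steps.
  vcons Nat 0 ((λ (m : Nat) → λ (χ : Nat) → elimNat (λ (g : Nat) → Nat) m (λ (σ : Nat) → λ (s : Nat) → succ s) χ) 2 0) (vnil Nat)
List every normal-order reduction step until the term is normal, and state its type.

normal-order reduction sequence:
  vcons Nat 0 ((λ (m : Nat) → λ (χ : Nat) → elimNat (λ (g : Nat) → Nat) m (λ (σ : Nat) → λ (s : Nat) → succ s) χ) 2 0) (vnil Nat)
  ~> vcons Nat 0 ((λ (m : Nat) → elimNat (λ (χ : Nat) → Nat) 2 (λ (g : Nat) → λ (σ : Nat) → succ σ) m) 0) (vnil Nat)
  ~> vcons Nat 0 (elimNat (λ (m : Nat) → Nat) 2 (λ (χ : Nat) → λ (g : Nat) → succ g) 0) (vnil Nat)
  ~> vcons Nat 0 2 (vnil Nat)
type:
  Vec Nat 1


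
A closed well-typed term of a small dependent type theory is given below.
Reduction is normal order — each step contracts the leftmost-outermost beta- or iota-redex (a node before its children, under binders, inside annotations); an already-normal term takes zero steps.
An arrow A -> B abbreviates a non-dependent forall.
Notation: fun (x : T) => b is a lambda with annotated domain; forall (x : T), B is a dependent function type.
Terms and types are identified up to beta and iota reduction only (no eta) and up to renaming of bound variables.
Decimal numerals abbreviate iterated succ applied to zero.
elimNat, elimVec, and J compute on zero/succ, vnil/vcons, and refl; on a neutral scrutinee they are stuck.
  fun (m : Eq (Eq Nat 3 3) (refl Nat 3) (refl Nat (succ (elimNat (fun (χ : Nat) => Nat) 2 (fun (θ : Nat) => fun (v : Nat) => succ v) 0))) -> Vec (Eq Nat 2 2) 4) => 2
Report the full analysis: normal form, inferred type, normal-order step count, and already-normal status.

normal form:
  fun (m : Eq (Eq Nat 3 3) (refl Nat 3) (refl Nat 3) -> Vec (Eq Nat 2 2) 4) => 2
the term's type:
  (Eq (Eq Nat 3 3) (refl Nat 3) (refl Nat 3) -> Vec (Eq Nat 2 2) 4) -> Nat
normal-order step count: 1
term was already normal: no
first contracted redex: an elimNat iota-redex
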